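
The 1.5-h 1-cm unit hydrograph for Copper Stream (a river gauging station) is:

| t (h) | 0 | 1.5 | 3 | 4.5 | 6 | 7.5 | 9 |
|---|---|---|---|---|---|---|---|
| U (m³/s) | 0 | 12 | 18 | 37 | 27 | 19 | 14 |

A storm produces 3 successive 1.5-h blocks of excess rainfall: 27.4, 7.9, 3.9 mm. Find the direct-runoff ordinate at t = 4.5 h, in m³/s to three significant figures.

Q ≈ 120 m³/s

By discrete convolution, Q_j = Σ (P_i / 10 mm) · U_{j−i}.
At t = 4.5 h (j=3): Q = (27.4/10)·37 + (7.9/10)·18 + (3.9/10)·12 = 120 m³/s.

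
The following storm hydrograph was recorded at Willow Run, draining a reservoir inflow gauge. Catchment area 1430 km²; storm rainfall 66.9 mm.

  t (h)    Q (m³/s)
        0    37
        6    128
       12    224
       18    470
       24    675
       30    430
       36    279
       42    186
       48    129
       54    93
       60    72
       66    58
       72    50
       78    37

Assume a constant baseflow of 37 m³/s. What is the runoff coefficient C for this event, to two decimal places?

ΣQ_DR = 2350 m³/s; V = ΣQ_DR·Δt = 5.076 × 10^7 m³.
Runoff depth d = V / A = 35.50 mm.
C = d / P = 35.50 / 66.9 = 0.53.

C ≈ 0.53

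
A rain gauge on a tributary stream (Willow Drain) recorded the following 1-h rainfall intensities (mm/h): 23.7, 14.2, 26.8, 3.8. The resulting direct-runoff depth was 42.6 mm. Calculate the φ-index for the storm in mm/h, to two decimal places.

Only the 3 blocks with intensity above φ contribute runoff: 23.7, 14.2, 26.8 mm/h.
Σ(I−φ)·Δt = d  ⇒  (23.7+14.2+26.8 − 3φ)·1 = 42.6
φ = (64.70 − 42.6/1) / 3 = 7.37 mm/h.

φ ≈ 7.37 mm/h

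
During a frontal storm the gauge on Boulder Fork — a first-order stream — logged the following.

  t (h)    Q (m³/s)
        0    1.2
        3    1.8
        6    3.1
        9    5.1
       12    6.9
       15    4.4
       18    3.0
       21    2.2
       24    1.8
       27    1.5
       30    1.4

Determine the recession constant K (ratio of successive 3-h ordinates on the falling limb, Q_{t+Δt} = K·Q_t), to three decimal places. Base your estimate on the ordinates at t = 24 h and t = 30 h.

K ≈ 0.882

Using the recession-limb readings at t = 24 h and t = 30 h: Q falls from 1.8 to 1.4 m³/s over 2 intervals.
K = (Q₂/Q₁)^(1/2) = (1.4/1.8)^(1/2) = 0.882.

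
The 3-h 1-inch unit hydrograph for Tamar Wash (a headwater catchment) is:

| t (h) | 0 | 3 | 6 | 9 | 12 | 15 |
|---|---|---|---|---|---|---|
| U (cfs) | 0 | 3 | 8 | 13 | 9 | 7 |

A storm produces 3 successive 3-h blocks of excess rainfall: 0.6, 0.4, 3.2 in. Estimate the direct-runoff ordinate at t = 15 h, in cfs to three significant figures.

By discrete convolution, Q_j = Σ (P_i / 1 in) · U_{j−i}.
At t = 15 h (j=5): Q = (0.6/1)·7 + (0.4/1)·9 + (3.2/1)·13 = 49.4 cfs.

Q ≈ 49.4 cfs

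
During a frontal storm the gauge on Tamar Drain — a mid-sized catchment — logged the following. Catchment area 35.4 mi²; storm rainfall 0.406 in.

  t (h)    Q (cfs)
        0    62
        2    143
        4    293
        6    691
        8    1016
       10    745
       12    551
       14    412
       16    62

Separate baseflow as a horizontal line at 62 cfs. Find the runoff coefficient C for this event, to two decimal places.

C ≈ 0.74

ΣQ_DR = 3417 cfs; V = ΣQ_DR·Δt = 2.460 × 10^7 ft³.
Runoff depth d = V / A = 0.2991 in.
C = d / P = 0.2991 / 0.406 = 0.74.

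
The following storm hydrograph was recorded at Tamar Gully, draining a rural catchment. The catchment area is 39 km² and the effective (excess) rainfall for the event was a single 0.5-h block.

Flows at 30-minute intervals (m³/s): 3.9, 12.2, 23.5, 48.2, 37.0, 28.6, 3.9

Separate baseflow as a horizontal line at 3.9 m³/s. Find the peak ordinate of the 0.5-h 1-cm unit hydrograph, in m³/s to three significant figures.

Direct runoff: 0.0, 8.3, 19.6, 44.3, 33.1, 24.7, 0.0 m³/s; ΣQ_DR = 130.0 m³/s, peak = 44.3 m³/s.
Runoff depth d = ΣQ_DR·Δt / A = 130.0 × 1800 / (39 km²) = 6.000 mm.
The 1-cm UH is the DRH scaled by (10 mm)/d, so U_p = 44.3 × 10/6.000 = 73.8 m³/s.

U_p ≈ 73.8 m³/s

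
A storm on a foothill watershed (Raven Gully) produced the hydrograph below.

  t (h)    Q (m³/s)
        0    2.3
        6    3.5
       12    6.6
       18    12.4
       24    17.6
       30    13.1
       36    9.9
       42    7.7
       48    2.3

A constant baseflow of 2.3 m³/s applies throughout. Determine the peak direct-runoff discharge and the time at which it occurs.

Subtracting baseflow gives direct-runoff ordinates: 0.0, 1.2, 4.3, 10.1, 15.3, 10.8, 7.6, 5.4, 0.0 m³/s.
The maximum is 15.3 m³/s, occurring at the reading for t = 24 h.

Q_p = 15.3 m³/s at t = 24 h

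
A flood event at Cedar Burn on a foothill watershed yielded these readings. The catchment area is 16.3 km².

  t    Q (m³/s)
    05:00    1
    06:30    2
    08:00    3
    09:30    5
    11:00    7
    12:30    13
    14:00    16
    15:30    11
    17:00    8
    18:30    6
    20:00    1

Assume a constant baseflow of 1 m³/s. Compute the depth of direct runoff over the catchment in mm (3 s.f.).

d ≈ 20.5 mm

Direct runoff: 0.0, 1.0, 2.0, 4.0, 6.0, 12.0, 15.0, 10.0, 7.0, 5.0, 0.0 m³/s; ΣQ_DR = 62.00 m³/s.
V = ΣQ_DR · Δt = 62.00 × 5400 s = 3.348 × 10^5 m³.
Over A = 16.3 km², depth = V / A = 20.5 mm.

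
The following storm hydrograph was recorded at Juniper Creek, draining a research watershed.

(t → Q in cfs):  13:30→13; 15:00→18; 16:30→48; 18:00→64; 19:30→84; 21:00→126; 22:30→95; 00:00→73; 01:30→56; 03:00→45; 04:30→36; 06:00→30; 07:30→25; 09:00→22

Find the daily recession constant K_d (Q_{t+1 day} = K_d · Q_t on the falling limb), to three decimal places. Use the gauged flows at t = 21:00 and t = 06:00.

K_d ≈ 0.022

Between t = 21:00 and t = 06:00 the flow falls from 126 to 30 cfs over 6×1.5 h = 9 h.
Per-interval ratio K = (30/126)^(1/6) = 0.7873; K_d = K^(24/1.5) = 0.022.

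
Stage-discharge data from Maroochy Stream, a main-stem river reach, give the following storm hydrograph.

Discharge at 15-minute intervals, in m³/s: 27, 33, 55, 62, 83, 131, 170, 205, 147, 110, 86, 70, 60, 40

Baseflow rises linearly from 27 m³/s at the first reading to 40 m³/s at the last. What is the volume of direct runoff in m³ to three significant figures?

Direct-runoff ordinates (Q − Q_b): 0.00, 5.00, 26.00, 32.00, 52.00, 99.00, 137.00, 171.00, 112.00, 74.00, 49.00, 32.00, 21.00, 0.00 m³/s.
ΣQ_DR = 810.0 m³/s.
With Δt = 0.25 h = 900 s, V = ΣQ_DR · Δt = 810.0 × 900 = 7.29 × 10^5 m³.

V ≈ 7.29 × 10^5 m³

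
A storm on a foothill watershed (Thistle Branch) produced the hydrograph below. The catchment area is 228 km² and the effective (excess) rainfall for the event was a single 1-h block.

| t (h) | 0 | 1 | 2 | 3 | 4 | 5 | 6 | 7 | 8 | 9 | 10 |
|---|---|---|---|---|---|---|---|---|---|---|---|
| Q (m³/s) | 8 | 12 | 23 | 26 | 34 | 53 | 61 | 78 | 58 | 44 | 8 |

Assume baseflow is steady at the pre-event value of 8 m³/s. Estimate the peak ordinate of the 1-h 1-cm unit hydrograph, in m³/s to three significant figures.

Direct runoff: 0.0, 4.0, 15.0, 18.0, 26.0, 45.0, 53.0, 70.0, 50.0, 36.0, 0.0 m³/s; ΣQ_DR = 317.0 m³/s, peak = 70.0 m³/s.
Runoff depth d = ΣQ_DR·Δt / A = 317.0 × 3600 / (228 km²) = 5.005 mm.
The 1-cm UH is the DRH scaled by (10 mm)/d, so U_p = 70.0 × 10/5.005 = 140 m³/s.

U_p ≈ 140 m³/s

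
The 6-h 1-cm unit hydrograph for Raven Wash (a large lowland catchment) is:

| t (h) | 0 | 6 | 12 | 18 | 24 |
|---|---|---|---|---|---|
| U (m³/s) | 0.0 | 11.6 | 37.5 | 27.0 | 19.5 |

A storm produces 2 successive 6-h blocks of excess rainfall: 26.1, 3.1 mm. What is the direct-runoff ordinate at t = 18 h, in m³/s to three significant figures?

By discrete convolution, Q_j = Σ (P_i / 10 mm) · U_{j−i}.
At t = 18 h (j=3): Q = (26.1/10)·27.0 + (3.1/10)·37.5 = 82.1 m³/s.

Q ≈ 82.1 m³/s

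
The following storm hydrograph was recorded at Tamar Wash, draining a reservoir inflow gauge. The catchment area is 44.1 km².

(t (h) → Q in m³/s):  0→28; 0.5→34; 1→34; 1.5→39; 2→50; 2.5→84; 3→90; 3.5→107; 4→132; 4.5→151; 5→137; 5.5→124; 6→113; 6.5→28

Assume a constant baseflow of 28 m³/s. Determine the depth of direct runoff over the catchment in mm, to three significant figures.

Direct runoff: 0.0, 6.0, 6.0, 11.0, 22.0, 56.0, 62.0, 79.0, 104.0, 123.0, 109.0, 96.0, 85.0, 0.0 m³/s; ΣQ_DR = 759.0 m³/s.
V = ΣQ_DR · Δt = 759.0 × 1800 s = 1.366 × 10^6 m³.
Over A = 44.1 km², depth = V / A = 31.0 mm.

d ≈ 31.0 mm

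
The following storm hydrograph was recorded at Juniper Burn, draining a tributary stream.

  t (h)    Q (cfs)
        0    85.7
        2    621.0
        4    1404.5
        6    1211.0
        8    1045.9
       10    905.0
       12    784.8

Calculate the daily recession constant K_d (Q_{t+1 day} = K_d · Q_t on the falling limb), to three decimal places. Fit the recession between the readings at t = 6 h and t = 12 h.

K_d ≈ 0.176

Between t = 6 h and t = 12 h the flow falls from 1211.0 to 784.8 cfs over 3×2 h = 6 h.
Per-interval ratio K = (784.8/1211.0)^(1/3) = 0.8654; K_d = K^(24/2) = 0.176.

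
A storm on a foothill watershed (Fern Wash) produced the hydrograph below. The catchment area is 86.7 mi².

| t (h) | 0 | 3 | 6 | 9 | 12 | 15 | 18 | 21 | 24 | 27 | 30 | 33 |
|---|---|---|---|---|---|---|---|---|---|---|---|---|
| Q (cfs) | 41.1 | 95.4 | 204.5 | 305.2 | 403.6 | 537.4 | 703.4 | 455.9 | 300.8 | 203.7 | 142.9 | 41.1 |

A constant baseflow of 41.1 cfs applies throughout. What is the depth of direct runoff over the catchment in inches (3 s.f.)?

d ≈ 0.158 in

Direct runoff: 0.0, 54.3, 163.4, 264.1, 362.5, 496.3, 662.3, 414.8, 259.7, 162.6, 101.8, 0.0 cfs; ΣQ_DR = 2942 cfs.
V = ΣQ_DR · Δt = 2942 × 10800 s = 3.177 × 10^7 ft³.
Over A = 86.7 mi², depth = V / A = 0.158 in.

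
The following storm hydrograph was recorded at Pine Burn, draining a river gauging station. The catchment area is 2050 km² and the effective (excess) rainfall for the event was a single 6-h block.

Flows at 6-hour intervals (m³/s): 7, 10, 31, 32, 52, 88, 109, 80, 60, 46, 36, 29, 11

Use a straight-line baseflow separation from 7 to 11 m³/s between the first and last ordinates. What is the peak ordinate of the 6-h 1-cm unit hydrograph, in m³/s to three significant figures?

Direct runoff: 0.00, 2.67, 23.33, 24.00, 43.67, 79.33, 100.00, 70.67, 50.33, 36.00, 25.67, 18.33, 0.00 m³/s; ΣQ_DR = 474.0 m³/s, peak = 100.00 m³/s.
Runoff depth d = ΣQ_DR·Δt / A = 474.0 × 21600 / (2050 km²) = 4.994 mm.
The 1-cm UH is the DRH scaled by (10 mm)/d, so U_p = 100.00 × 10/4.994 = 200 m³/s.

U_p ≈ 200 m³/s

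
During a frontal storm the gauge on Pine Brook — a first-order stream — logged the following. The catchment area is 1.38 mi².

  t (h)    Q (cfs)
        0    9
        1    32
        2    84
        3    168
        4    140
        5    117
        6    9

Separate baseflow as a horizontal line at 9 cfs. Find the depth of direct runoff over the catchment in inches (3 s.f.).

Direct runoff: 0.0, 23.0, 75.0, 159.0, 131.0, 108.0, 0.0 cfs; ΣQ_DR = 496.0 cfs.
V = ΣQ_DR · Δt = 496.0 × 3600 s = 1.786 × 10^6 ft³.
Over A = 1.38 mi², depth = V / A = 0.557 in.

d ≈ 0.557 in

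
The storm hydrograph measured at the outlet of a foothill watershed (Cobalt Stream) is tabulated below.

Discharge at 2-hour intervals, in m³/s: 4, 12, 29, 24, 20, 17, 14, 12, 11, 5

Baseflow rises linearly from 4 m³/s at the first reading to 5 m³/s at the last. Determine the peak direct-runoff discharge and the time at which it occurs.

Subtracting baseflow gives direct-runoff ordinates: 0.00, 7.89, 24.78, 19.67, 15.56, 12.44, 9.33, 7.22, 6.11, 0.00 m³/s.
The maximum is 24.78 m³/s, occurring at the reading for t = 4 h.

Q_p = 24.78 m³/s at t = 4 h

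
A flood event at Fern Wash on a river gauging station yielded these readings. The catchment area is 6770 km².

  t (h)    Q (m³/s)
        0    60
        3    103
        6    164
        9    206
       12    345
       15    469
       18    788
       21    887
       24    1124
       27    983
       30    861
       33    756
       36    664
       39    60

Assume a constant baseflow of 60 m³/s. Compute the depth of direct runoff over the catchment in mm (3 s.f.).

d ≈ 10.6 mm

Direct runoff: 0.0, 43.0, 104.0, 146.0, 285.0, 409.0, 728.0, 827.0, 1064.0, 923.0, 801.0, 696.0, 604.0, 0.0 m³/s; ΣQ_DR = 6630 m³/s.
V = ΣQ_DR · Δt = 6630 × 10800 s = 7.160 × 10^7 m³.
Over A = 6770 km², depth = V / A = 10.6 mm.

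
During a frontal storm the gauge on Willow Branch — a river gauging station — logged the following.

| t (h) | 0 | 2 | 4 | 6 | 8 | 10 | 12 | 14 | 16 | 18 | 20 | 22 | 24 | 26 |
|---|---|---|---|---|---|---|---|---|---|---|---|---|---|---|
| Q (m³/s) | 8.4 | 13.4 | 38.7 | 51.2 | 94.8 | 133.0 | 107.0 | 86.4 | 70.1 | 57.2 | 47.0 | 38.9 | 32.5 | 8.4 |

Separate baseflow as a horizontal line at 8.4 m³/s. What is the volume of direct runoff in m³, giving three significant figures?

V ≈ 4.82 × 10^6 m³

Direct-runoff ordinates (Q − Q_b): 0.0, 5.0, 30.3, 42.8, 86.4, 124.6, 98.6, 78.0, 61.7, 48.8, 38.6, 30.5, 24.1, 0.0 m³/s.
ΣQ_DR = 669.4 m³/s.
With Δt = 2 h = 7200 s, V = ΣQ_DR · Δt = 669.4 × 7200 = 4.82 × 10^6 m³.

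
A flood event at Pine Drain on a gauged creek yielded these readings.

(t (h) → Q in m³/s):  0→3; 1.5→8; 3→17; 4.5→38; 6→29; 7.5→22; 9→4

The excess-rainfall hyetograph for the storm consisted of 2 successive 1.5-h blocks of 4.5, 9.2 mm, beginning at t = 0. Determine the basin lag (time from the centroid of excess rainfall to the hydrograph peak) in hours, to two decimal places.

t_L ≈ 2.74 h

Centroid of excess rainfall: t_c = Σ P_i·t̄_i / ΣP_i = 1.7573 h (block centres at 0.75, 2.25 h).
Hydrograph peak occurs at t = 4.5 h, so basin lag t_L = 4.5 − 1.7573 = 2.74 h.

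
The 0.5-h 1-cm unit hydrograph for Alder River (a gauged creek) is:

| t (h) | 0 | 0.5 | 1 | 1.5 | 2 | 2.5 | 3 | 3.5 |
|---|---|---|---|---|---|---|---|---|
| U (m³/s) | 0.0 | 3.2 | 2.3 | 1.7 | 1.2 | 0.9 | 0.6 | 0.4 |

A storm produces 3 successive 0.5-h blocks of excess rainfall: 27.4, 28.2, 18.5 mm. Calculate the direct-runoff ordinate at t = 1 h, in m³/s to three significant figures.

By discrete convolution, Q_j = Σ (P_i / 10 mm) · U_{j−i}.
At t = 1 h (j=2): Q = (27.4/10)·2.3 + (28.2/10)·3.2 + (18.5/10)·0.0 = 15.3 m³/s.

Q ≈ 15.3 m³/s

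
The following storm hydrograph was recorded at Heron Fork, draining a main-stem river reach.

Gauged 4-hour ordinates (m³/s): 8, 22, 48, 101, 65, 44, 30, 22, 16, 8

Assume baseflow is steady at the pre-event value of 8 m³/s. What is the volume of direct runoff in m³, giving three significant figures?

Direct-runoff ordinates (Q − Q_b): 0.0, 14.0, 40.0, 93.0, 57.0, 36.0, 22.0, 14.0, 8.0, 0.0 m³/s.
ΣQ_DR = 284.0 m³/s.
With Δt = 4 h = 14400 s, V = ΣQ_DR · Δt = 284.0 × 14400 = 4.09 × 10^6 m³.

V ≈ 4.09 × 10^6 m³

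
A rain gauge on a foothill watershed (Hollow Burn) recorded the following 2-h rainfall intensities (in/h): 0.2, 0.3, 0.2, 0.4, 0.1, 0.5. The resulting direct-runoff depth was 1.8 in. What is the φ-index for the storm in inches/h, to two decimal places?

φ ≈ 0.14 in/h

Only the 5 blocks with intensity above φ contribute runoff: 0.2, 0.3, 0.2, 0.4, 0.5 in/h.
Σ(I−φ)·Δt = d  ⇒  (0.2+0.3+0.2+0.4+0.5 − 5φ)·2 = 1.8
φ = (1.600 − 1.8/2) / 5 = 0.14 in/h.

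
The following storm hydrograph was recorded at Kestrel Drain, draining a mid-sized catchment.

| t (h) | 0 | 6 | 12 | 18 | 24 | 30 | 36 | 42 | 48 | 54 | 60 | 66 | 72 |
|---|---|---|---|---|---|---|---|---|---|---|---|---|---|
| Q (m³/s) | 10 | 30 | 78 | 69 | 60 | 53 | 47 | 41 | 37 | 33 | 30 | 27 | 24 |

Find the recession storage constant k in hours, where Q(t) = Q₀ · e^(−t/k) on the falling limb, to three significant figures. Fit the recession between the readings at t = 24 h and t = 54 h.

k ≈ 50.2 h

On the falling limb, Q drops from 60 to 33 m³/s between t = 24 h and t = 54 h (Δt = 30 h).
k = −Δt / ln(Q₂/Q₁) = −30 / ln(33/60) = 50.2 h.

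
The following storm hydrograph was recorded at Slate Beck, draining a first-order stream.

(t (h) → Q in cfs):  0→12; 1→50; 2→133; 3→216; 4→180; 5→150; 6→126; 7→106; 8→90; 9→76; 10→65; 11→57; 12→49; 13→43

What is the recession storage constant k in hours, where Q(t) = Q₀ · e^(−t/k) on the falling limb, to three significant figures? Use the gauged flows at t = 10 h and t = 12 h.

k ≈ 7.08 h

On the falling limb, Q drops from 65 to 49 cfs between t = 10 h and t = 12 h (Δt = 2 h).
k = −Δt / ln(Q₂/Q₁) = −2 / ln(49/65) = 7.08 h.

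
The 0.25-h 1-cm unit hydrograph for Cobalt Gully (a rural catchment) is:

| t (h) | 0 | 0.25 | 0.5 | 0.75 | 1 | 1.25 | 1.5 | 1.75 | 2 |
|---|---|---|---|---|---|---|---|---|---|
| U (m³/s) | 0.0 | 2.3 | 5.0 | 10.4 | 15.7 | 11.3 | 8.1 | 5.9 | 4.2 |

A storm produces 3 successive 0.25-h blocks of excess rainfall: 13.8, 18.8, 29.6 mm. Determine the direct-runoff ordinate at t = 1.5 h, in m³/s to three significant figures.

Q ≈ 78.9 m³/s

By discrete convolution, Q_j = Σ (P_i / 10 mm) · U_{j−i}.
At t = 1.5 h (j=6): Q = (13.8/10)·8.1 + (18.8/10)·11.3 + (29.6/10)·15.7 = 78.9 m³/s.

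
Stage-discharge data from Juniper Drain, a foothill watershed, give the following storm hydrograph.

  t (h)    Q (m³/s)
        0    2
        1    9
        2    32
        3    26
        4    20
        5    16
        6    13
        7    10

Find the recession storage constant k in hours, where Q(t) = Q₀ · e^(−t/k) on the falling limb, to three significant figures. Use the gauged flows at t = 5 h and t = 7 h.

On the falling limb, Q drops from 16 to 10 m³/s between t = 5 h and t = 7 h (Δt = 2 h).
k = −Δt / ln(Q₂/Q₁) = −2 / ln(10/16) = 4.26 h.

k ≈ 4.26 h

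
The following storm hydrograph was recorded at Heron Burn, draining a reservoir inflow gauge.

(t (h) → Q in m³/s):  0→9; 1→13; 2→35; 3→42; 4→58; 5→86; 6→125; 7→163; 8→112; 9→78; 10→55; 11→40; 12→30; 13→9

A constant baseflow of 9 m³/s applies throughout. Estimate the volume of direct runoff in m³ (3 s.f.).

V ≈ 2.62 × 10^6 m³

Direct-runoff ordinates (Q − Q_b): 0.0, 4.0, 26.0, 33.0, 49.0, 77.0, 116.0, 154.0, 103.0, 69.0, 46.0, 31.0, 21.0, 0.0 m³/s.
ΣQ_DR = 729.0 m³/s.
With Δt = 1 h = 3600 s, V = ΣQ_DR · Δt = 729.0 × 3600 = 2.62 × 10^6 m³.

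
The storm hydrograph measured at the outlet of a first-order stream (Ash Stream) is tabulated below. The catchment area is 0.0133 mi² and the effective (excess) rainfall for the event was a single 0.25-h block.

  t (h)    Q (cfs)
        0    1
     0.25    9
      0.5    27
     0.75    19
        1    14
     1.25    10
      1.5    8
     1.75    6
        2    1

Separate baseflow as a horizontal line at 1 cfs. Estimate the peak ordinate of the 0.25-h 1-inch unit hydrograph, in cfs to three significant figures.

Direct runoff: 0.0, 8.0, 26.0, 18.0, 13.0, 9.0, 7.0, 5.0, 0.0 cfs; ΣQ_DR = 86.00 cfs, peak = 26.0 cfs.
Runoff depth d = ΣQ_DR·Δt / A = 86.00 × 900 / (0.0133 mi²) = 2.505 in.
The 1-inch UH is the DRH scaled by (1 in)/d, so U_p = 26.0 × 1/2.505 = 10.4 cfs.

U_p ≈ 10.4 cfs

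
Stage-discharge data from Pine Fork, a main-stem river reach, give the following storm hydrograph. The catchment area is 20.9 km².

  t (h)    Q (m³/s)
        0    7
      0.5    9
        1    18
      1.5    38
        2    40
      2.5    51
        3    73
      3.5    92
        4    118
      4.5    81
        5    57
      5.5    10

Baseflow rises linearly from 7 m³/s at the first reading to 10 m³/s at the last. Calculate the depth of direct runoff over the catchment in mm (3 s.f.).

d ≈ 42.4 mm

Direct runoff: 0.00, 1.73, 10.45, 30.18, 31.91, 42.64, 64.36, 83.09, 108.82, 71.55, 47.27, 0.00 m³/s; ΣQ_DR = 492.0 m³/s.
V = ΣQ_DR · Δt = 492.0 × 1800 s = 8.856 × 10^5 m³.
Over A = 20.9 km², depth = V / A = 42.4 mm.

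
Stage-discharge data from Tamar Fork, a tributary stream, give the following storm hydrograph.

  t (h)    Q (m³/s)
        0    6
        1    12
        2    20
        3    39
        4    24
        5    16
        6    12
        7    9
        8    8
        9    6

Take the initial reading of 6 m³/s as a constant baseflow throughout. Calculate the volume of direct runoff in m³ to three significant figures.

V ≈ 3.31 × 10^5 m³

Direct-runoff ordinates (Q − Q_b): 0.0, 6.0, 14.0, 33.0, 18.0, 10.0, 6.0, 3.0, 2.0, 0.0 m³/s.
ΣQ_DR = 92.00 m³/s.
With Δt = 1 h = 3600 s, V = ΣQ_DR · Δt = 92.00 × 3600 = 3.31 × 10^5 m³.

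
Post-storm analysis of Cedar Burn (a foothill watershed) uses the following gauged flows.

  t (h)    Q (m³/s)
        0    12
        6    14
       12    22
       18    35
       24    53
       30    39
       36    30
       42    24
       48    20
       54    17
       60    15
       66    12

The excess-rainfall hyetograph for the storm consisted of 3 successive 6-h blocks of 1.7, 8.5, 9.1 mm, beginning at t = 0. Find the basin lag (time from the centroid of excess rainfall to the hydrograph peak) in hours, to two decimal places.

Centroid of excess rainfall: t_c = Σ P_i·t̄_i / ΣP_i = 11.3005 h (block centres at 3, 9, 15 h).
Hydrograph peak occurs at t = 24 h, so basin lag t_L = 24 − 11.3005 = 12.70 h.

t_L ≈ 12.70 h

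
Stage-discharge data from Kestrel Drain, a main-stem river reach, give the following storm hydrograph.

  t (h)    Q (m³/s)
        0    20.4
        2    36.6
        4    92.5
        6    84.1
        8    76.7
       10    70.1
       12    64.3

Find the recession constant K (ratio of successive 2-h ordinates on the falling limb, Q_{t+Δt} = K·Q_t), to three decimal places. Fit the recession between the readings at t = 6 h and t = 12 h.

K ≈ 0.914

Using the recession-limb readings at t = 6 h and t = 12 h: Q falls from 84.1 to 64.3 m³/s over 3 intervals.
K = (Q₂/Q₁)^(1/3) = (64.3/84.1)^(1/3) = 0.914.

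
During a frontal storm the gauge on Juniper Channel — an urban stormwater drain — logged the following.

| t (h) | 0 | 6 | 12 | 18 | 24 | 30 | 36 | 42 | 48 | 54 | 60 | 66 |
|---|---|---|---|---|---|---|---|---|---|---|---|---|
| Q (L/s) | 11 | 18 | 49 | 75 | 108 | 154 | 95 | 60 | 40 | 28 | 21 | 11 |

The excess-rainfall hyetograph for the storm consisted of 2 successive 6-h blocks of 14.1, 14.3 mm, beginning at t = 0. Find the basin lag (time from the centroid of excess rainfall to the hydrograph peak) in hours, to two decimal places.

Centroid of excess rainfall: t_c = Σ P_i·t̄_i / ΣP_i = 6.0211 h (block centres at 3, 9 h).
Hydrograph peak occurs at t = 30 h, so basin lag t_L = 30 − 6.0211 = 23.98 h.

t_L ≈ 23.98 h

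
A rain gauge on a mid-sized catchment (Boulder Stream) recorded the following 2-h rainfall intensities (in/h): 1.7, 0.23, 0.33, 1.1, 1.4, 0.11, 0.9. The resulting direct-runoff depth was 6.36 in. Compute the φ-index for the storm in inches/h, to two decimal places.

Only the 4 blocks with intensity above φ contribute runoff: 1.7, 1.1, 1.4, 0.9 in/h.
Σ(I−φ)·Δt = d  ⇒  (1.7+1.1+1.4+0.9 − 4φ)·2 = 6.36
φ = (5.100 − 6.36/2) / 4 = 0.48 in/h.

φ ≈ 0.48 in/h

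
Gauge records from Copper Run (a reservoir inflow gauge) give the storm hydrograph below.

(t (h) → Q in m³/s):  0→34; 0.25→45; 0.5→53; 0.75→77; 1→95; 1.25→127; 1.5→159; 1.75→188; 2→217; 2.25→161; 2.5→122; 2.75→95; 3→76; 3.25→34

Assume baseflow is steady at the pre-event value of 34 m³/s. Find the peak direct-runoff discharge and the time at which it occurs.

Subtracting baseflow gives direct-runoff ordinates: 0.0, 11.0, 19.0, 43.0, 61.0, 93.0, 125.0, 154.0, 183.0, 127.0, 88.0, 61.0, 42.0, 0.0 m³/s.
The maximum is 183.0 m³/s, occurring at the reading for t = 2 h.

Q_p = 183.0 m³/s at t = 2 h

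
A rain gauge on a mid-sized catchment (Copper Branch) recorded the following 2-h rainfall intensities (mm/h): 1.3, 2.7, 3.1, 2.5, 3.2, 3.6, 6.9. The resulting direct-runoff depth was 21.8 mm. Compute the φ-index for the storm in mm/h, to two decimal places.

φ ≈ 1.85 mm/h

Only the 6 blocks with intensity above φ contribute runoff: 2.7, 3.1, 2.5, 3.2, 3.6, 6.9 mm/h.
Σ(I−φ)·Δt = d  ⇒  (2.7+3.1+2.5+3.2+3.6+6.9 − 6φ)·2 = 21.8
φ = (22.00 − 21.8/2) / 6 = 1.85 mm/h.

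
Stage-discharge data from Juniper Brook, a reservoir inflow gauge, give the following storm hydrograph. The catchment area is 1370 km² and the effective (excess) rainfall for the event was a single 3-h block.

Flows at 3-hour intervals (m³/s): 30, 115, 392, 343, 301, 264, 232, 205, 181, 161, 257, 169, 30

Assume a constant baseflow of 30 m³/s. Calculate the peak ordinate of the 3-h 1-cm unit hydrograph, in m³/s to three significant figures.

U_p ≈ 201 m³/s

Direct runoff: 0.0, 85.0, 362.0, 313.0, 271.0, 234.0, 202.0, 175.0, 151.0, 131.0, 227.0, 139.0, 0.0 m³/s; ΣQ_DR = 2290 m³/s, peak = 362.0 m³/s.
Runoff depth d = ΣQ_DR·Δt / A = 2290 × 10800 / (1370 km²) = 18.05 mm.
The 1-cm UH is the DRH scaled by (10 mm)/d, so U_p = 362.0 × 10/18.05 = 201 m³/s.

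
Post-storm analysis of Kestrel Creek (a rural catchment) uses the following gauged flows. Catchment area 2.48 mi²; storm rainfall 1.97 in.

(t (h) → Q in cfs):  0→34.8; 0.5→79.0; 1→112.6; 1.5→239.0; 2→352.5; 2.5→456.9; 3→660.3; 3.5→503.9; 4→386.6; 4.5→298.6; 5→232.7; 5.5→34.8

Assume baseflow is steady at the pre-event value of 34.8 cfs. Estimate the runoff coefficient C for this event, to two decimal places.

ΣQ_DR = 2974 cfs; V = ΣQ_DR·Δt = 5.353 × 10^6 ft³.
Runoff depth d = V / A = 0.9292 in.
C = d / P = 0.9292 / 1.97 = 0.47.

C ≈ 0.47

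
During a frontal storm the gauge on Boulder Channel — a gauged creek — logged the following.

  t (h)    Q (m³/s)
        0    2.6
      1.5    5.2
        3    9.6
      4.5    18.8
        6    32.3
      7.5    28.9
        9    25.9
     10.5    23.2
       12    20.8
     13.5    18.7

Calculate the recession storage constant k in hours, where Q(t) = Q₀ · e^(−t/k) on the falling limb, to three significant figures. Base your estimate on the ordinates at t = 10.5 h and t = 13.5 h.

On the falling limb, Q drops from 23.2 to 18.7 m³/s between t = 10.5 h and t = 13.5 h (Δt = 3 h).
k = −Δt / ln(Q₂/Q₁) = −3 / ln(18.7/23.2) = 13.9 h.

k ≈ 13.9 h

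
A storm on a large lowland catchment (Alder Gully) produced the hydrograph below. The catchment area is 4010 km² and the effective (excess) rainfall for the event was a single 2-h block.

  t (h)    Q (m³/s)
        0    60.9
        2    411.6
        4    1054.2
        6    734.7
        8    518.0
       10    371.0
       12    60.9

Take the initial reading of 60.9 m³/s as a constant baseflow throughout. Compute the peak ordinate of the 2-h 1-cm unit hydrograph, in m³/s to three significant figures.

U_p ≈ 1990 m³/s

Direct runoff: 0.0, 350.7, 993.3, 673.8, 457.1, 310.1, 0.0 m³/s; ΣQ_DR = 2785 m³/s, peak = 993.3 m³/s.
Runoff depth d = ΣQ_DR·Δt / A = 2785 × 7200 / (4010 km²) = 5.000 mm.
The 1-cm UH is the DRH scaled by (10 mm)/d, so U_p = 993.3 × 10/5.000 = 1990 m³/s.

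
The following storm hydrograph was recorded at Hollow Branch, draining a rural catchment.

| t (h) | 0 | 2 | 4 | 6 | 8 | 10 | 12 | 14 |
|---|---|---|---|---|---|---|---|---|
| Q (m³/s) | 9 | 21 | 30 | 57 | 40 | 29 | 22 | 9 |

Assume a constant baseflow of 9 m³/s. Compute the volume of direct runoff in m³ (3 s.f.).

Direct-runoff ordinates (Q − Q_b): 0.0, 12.0, 21.0, 48.0, 31.0, 20.0, 13.0, 0.0 m³/s.
ΣQ_DR = 145.0 m³/s.
With Δt = 2 h = 7200 s, V = ΣQ_DR · Δt = 145.0 × 7200 = 1.04 × 10^6 m³.

V ≈ 1.04 × 10^6 m³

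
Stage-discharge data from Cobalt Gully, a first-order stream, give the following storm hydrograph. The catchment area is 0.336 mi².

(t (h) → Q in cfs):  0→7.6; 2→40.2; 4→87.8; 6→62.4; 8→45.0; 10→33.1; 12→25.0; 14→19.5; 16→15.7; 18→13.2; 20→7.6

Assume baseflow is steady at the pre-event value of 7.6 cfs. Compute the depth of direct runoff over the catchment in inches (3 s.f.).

d ≈ 2.52 in

Direct runoff: 0.0, 32.6, 80.2, 54.8, 37.4, 25.5, 17.4, 11.9, 8.1, 5.6, 0.0 cfs; ΣQ_DR = 273.5 cfs.
V = ΣQ_DR · Δt = 273.5 × 7200 s = 1.969 × 10^6 ft³.
Over A = 0.336 mi², depth = V / A = 2.52 in.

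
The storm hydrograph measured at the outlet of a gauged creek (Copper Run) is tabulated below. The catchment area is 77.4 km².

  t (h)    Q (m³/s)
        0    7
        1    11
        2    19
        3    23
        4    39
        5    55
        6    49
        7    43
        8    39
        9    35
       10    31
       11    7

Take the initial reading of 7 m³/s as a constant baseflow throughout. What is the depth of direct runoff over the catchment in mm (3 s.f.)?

Direct runoff: 0.0, 4.0, 12.0, 16.0, 32.0, 48.0, 42.0, 36.0, 32.0, 28.0, 24.0, 0.0 m³/s; ΣQ_DR = 274.0 m³/s.
V = ΣQ_DR · Δt = 274.0 × 3600 s = 9.864 × 10^5 m³.
Over A = 77.4 km², depth = V / A = 12.7 mm.

d ≈ 12.7 mm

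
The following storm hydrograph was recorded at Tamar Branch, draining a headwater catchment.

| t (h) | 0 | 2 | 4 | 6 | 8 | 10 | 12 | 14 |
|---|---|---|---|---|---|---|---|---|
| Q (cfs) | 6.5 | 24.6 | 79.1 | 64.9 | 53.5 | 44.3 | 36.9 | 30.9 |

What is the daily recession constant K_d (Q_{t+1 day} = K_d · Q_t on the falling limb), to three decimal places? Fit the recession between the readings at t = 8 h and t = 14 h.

Between t = 8 h and t = 14 h the flow falls from 53.5 to 30.9 cfs over 3×2 h = 6 h.
Per-interval ratio K = (30.9/53.5)^(1/3) = 0.8328; K_d = K^(24/2) = 0.111.

K_d ≈ 0.111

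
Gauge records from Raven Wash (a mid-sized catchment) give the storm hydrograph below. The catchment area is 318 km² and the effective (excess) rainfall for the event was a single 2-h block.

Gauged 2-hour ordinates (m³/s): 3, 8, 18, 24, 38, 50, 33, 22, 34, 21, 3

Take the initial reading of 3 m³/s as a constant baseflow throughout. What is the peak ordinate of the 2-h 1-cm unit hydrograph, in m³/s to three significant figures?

U_p ≈ 93.9 m³/s

Direct runoff: 0.0, 5.0, 15.0, 21.0, 35.0, 47.0, 30.0, 19.0, 31.0, 18.0, 0.0 m³/s; ΣQ_DR = 221.0 m³/s, peak = 47.0 m³/s.
Runoff depth d = ΣQ_DR·Δt / A = 221.0 × 7200 / (318 km²) = 5.004 mm.
The 1-cm UH is the DRH scaled by (10 mm)/d, so U_p = 47.0 × 10/5.004 = 93.9 m³/s.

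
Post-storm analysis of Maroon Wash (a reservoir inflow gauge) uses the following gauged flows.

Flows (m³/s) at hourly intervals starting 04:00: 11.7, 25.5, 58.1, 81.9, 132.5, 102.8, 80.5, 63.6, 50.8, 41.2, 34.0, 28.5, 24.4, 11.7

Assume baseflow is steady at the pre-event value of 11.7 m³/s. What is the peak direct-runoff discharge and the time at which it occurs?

Q_p = 120.8 m³/s at t = 08:00

Subtracting baseflow gives direct-runoff ordinates: 0.0, 13.8, 46.4, 70.2, 120.8, 91.1, 68.8, 51.9, 39.1, 29.5, 22.3, 16.8, 12.7, 0.0 m³/s.
The maximum is 120.8 m³/s, occurring at the reading for t = 08:00.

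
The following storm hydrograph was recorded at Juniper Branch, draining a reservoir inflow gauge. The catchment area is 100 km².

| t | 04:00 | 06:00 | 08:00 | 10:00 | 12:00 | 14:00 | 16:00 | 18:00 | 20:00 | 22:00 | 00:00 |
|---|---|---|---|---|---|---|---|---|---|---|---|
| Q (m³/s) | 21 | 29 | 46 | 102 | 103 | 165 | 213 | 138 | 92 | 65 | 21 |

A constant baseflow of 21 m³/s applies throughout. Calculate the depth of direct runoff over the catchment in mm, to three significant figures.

Direct runoff: 0.0, 8.0, 25.0, 81.0, 82.0, 144.0, 192.0, 117.0, 71.0, 44.0, 0.0 m³/s; ΣQ_DR = 764.0 m³/s.
V = ΣQ_DR · Δt = 764.0 × 7200 s = 5.501 × 10^6 m³.
Over A = 100 km², depth = V / A = 55.0 mm.

d ≈ 55.0 mm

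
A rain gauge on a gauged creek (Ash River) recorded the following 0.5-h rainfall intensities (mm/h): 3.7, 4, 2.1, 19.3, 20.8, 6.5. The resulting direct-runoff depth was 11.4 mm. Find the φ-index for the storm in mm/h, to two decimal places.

Only the 2 blocks with intensity above φ contribute runoff: 19.3, 20.8 mm/h.
Σ(I−φ)·Δt = d  ⇒  (19.3+20.8 − 2φ)·0.5 = 11.4
φ = (40.10 − 11.4/0.5) / 2 = 8.65 mm/h.

φ ≈ 8.65 mm/h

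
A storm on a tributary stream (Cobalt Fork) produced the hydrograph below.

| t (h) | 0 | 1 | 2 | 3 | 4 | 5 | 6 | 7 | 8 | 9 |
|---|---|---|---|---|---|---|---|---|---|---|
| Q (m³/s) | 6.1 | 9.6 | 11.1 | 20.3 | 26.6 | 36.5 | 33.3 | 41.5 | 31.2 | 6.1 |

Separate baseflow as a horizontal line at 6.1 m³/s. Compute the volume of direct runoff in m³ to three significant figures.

Direct-runoff ordinates (Q − Q_b): 0.0, 3.5, 5.0, 14.2, 20.5, 30.4, 27.2, 35.4, 25.1, 0.0 m³/s.
ΣQ_DR = 161.3 m³/s.
With Δt = 1 h = 3600 s, V = ΣQ_DR · Δt = 161.3 × 3600 = 5.81 × 10^5 m³.

V ≈ 5.81 × 10^5 m³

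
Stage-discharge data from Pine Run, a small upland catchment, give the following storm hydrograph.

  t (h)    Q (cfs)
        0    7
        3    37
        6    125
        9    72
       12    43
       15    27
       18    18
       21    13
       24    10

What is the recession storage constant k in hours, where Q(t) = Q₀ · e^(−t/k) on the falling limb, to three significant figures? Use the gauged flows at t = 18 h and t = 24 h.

k ≈ 10.2 h

On the falling limb, Q drops from 18 to 10 cfs between t = 18 h and t = 24 h (Δt = 6 h).
k = −Δt / ln(Q₂/Q₁) = −6 / ln(10/18) = 10.2 h.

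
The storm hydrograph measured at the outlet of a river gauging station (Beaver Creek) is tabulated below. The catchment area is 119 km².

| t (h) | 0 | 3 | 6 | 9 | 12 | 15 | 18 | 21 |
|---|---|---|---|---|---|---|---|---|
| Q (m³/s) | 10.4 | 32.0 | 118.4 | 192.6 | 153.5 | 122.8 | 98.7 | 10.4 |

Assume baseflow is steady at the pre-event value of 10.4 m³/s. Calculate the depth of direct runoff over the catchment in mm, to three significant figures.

d ≈ 59.5 mm

Direct runoff: 0.0, 21.6, 108.0, 182.2, 143.1, 112.4, 88.3, 0.0 m³/s; ΣQ_DR = 655.6 m³/s.
V = ΣQ_DR · Δt = 655.6 × 10800 s = 7.080 × 10^6 m³.
Over A = 119 km², depth = V / A = 59.5 mm.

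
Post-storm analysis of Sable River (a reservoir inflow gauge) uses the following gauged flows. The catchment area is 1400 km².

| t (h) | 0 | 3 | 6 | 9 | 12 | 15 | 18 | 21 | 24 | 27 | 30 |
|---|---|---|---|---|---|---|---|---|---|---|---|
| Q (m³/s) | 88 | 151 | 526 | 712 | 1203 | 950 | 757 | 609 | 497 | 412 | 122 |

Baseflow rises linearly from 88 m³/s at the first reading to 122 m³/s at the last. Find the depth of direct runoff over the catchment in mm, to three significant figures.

d ≈ 37.6 mm

Direct runoff: 0.00, 59.60, 431.20, 613.80, 1101.40, 845.00, 648.60, 497.20, 381.80, 293.40, 0.00 m³/s; ΣQ_DR = 4872 m³/s.
V = ΣQ_DR · Δt = 4872 × 10800 s = 5.262 × 10^7 m³.
Over A = 1400 km², depth = V / A = 37.6 mm.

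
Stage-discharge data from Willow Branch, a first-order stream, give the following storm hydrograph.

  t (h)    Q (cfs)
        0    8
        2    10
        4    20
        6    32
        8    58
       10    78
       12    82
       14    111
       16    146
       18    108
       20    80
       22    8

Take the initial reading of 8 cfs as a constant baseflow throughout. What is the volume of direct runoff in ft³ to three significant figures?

Direct-runoff ordinates (Q − Q_b): 0.0, 2.0, 12.0, 24.0, 50.0, 70.0, 74.0, 103.0, 138.0, 100.0, 72.0, 0.0 cfs.
ΣQ_DR = 645.0 cfs.
With Δt = 2 h = 7200 s, V = ΣQ_DR · Δt = 645.0 × 7200 = 4.64 × 10^6 ft³.

V ≈ 4.64 × 10^6 ft³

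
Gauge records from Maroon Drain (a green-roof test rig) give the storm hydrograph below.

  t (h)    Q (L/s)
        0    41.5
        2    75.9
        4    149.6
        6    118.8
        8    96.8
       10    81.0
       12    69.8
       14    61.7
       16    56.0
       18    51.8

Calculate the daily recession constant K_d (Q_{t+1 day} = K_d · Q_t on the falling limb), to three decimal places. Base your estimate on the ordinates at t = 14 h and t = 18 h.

K_d ≈ 0.350

Between t = 14 h and t = 18 h the flow falls from 61.7 to 51.8 L/s over 2×2 h = 4 h.
Per-interval ratio K = (51.8/61.7)^(1/2) = 0.9163; K_d = K^(24/2) = 0.350.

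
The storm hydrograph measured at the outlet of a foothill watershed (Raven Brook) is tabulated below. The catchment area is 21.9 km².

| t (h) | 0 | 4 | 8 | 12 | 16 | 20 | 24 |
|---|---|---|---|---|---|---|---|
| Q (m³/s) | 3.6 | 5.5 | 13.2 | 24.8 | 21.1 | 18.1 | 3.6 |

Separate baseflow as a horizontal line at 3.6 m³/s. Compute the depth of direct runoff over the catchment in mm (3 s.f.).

d ≈ 42.5 mm

Direct runoff: 0.0, 1.9, 9.6, 21.2, 17.5, 14.5, 0.0 m³/s; ΣQ_DR = 64.70 m³/s.
V = ΣQ_DR · Δt = 64.70 × 14400 s = 9.317 × 10^5 m³.
Over A = 21.9 km², depth = V / A = 42.5 mm.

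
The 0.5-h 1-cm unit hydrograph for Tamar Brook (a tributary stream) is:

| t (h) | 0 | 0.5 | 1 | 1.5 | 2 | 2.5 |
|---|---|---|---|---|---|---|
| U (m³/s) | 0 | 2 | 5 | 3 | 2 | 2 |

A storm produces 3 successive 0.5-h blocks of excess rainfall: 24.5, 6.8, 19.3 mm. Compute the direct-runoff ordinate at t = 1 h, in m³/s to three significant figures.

By discrete convolution, Q_j = Σ (P_i / 10 mm) · U_{j−i}.
At t = 1 h (j=2): Q = (24.5/10)·5 + (6.8/10)·2 + (19.3/10)·0 = 13.6 m³/s.

Q ≈ 13.6 m³/s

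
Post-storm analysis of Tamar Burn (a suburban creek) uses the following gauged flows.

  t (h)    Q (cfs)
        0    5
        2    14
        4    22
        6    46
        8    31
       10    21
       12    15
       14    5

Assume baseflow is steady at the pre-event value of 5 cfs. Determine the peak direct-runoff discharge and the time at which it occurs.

Q_p = 41.0 cfs at t = 6 h

Subtracting baseflow gives direct-runoff ordinates: 0.0, 9.0, 17.0, 41.0, 26.0, 16.0, 10.0, 0.0 cfs.
The maximum is 41.0 cfs, occurring at the reading for t = 6 h.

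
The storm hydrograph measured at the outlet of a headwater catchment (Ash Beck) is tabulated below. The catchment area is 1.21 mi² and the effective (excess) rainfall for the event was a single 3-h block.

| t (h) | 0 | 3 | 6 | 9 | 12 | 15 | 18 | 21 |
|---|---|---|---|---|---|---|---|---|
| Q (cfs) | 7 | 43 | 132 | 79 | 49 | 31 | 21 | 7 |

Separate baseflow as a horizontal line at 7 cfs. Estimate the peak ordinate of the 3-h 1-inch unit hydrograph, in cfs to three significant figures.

Direct runoff: 0.0, 36.0, 125.0, 72.0, 42.0, 24.0, 14.0, 0.0 cfs; ΣQ_DR = 313.0 cfs, peak = 125.0 cfs.
Runoff depth d = ΣQ_DR·Δt / A = 313.0 × 10800 / (1.21 mi²) = 1.203 in.
The 1-inch UH is the DRH scaled by (1 in)/d, so U_p = 125.0 × 1/1.203 = 104 cfs.

U_p ≈ 104 cfs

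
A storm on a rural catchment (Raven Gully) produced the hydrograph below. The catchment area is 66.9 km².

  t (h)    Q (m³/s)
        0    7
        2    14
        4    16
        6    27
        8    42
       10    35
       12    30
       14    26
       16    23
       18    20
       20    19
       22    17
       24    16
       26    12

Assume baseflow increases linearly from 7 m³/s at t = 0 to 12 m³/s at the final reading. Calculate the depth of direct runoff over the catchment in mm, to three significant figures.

Direct runoff: 0.00, 6.62, 8.23, 18.85, 33.46, 26.08, 20.69, 16.31, 12.92, 9.54, 8.15, 5.77, 4.38, 0.00 m³/s; ΣQ_DR = 171.0 m³/s.
V = ΣQ_DR · Δt = 171.0 × 7200 s = 1.231 × 10^6 m³.
Over A = 66.9 km², depth = V / A = 18.4 mm.

d ≈ 18.4 mm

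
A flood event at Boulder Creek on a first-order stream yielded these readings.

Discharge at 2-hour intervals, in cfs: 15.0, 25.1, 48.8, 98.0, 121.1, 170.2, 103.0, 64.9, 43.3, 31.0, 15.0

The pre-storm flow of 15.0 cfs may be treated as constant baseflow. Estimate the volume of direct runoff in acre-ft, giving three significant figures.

Direct-runoff ordinates (Q − Q_b): 0.0, 10.1, 33.8, 83.0, 106.1, 155.2, 88.0, 49.9, 28.3, 16.0, 0.0 cfs.
ΣQ_DR = 570.4 cfs.
With Δt = 2 h = 7200 s, V = ΣQ_DR · Δt = 570.4 × 7200 = 4.11 × 10^6 ft³ = 94.3 acre-ft.

V ≈ 94.3 acre-ft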